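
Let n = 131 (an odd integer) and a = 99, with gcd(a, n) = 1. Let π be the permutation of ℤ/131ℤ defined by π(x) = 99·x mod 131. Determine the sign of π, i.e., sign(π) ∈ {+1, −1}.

+1

Orbit of 99 under x↦99x: [99, 107, 113, 52, 39, 62, 112]… (length divides ord_131(99)).
π_99 has 11 disjoint cycles with lengths [13, 13, 13, 13, 13, 13, 13, 13, 13, 13, 1] on {0,…,130}.
sign(π) = (−1)^{n − #cycles} = (−1)^{131−11} = (−1)^120 = +1.
Check: (99/131) = +1 by Zolotarev.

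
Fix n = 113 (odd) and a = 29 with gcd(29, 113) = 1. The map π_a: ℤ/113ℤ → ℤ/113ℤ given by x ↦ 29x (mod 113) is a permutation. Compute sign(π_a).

-1

Start at x=29: 29 → 50 → 94 → 14 → 67 → 22 → 73 → … (one orbit).
The orbit structure of x ↦ 29x mod 113: 2 orbits of sizes [112, 1].
2 cycles on 113: each ℓ→(−1)^(ℓ−1), product (−1)^111 = -1.
The Jacobi symbol (29|113) = -1 (Zolotarev) agrees.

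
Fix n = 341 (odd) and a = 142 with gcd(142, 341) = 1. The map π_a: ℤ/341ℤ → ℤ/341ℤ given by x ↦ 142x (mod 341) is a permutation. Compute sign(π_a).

Trace 1: π^k(1) = [1, 142, 45, 252, 320, 87, 78] for k=0..6.
π_142 has 18 disjoint cycles with lengths [30, 30, 30, 30, 30, 30, 30, 30, 30, 30, 15, 15, 2, 2, 2, 2, 2, 1] on {0,…,340}.
n − c = 341 − 18 = 323; sign = (−1)^323 = -1.

-1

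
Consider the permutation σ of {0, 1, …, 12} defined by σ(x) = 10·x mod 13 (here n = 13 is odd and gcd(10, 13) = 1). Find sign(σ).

+1

Orbit of 4 under x↦10x: [4, 1, 10, 9, 12, 3]… (length divides ord_13(10)).
Decompose π into cycles: lengths [6, 6, 1] (3 cycles, including the fixed point 0).
13 − 3 = 10 transpositions; sign(π) = (−1)^10 = +1.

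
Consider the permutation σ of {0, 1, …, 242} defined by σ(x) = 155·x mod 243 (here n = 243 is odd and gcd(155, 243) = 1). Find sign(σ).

-1

Trace 169: π^k(169) = [169, 194, 181, 110, 40, 125, 178] for k=0..6.
6 cycles of lengths [162, 54, 18, 6, 2, 1].
sign(π) = (−1)^{n − #cycles} = (−1)^{243−6} = (−1)^237 = -1.
(155|243)_J = -1 (Zolotarev's lemma cross-check).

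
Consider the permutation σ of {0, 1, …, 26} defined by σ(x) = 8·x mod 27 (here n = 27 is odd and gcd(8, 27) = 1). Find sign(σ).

Start at x=8: 8 → 10 → 26 → 19 → 17 → 1 → 8 (one orbit).
The orbit structure of x ↦ 8x mod 27: 8 orbits of sizes [6, 6, 6, 2, 2, 2, 2, 1].
8 cycles on 27: each ℓ→(−1)^(ℓ−1), product (−1)^19 = -1.
The Jacobi symbol (8|27) = -1 (Zolotarev) agrees.

-1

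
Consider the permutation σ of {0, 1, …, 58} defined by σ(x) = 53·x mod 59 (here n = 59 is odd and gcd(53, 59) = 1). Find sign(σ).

+1

Start at x=20: 20 → 57 → 12 → 46 → 19 → 4 → 35 → … (one orbit).
π_53 has 3 disjoint cycles with lengths [29, 29, 1] on {0,…,58}.
sign(π) = (−1)^{n − #cycles} = (−1)^{59−3} = (−1)^56 = +1.
Check: (53/59) = +1 by Zolotarev.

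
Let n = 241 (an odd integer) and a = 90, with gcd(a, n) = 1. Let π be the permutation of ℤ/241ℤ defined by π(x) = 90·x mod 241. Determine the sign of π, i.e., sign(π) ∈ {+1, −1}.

Trace 225: π^k(225) = [225, 6, 58, 159, 91, 237, 122] for k=0..6.
π_90 has 5 disjoint cycles with lengths [60, 60, 60, 60, 1] on {0,…,240}.
n − c = 241 − 5 = 236; sign = (−1)^236 = +1.
Zolotarev: (90|241) = +1, matching the cycle-count sign.

+1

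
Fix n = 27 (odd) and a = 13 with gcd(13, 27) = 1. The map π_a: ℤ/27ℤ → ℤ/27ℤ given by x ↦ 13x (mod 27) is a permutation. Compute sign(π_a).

+1

Start at x=1: 1 → 13 → 7 → 10 → 22 → 16 → 19 → … (one orbit).
Cycle lengths of π_13 on ℤ/27ℤ: [9, 9, 3, 3, 1, 1, 1]; 7 cycles in total.
n − c = 27 − 7 = 20; sign = (−1)^20 = +1.
The Jacobi symbol (13|27) = +1 (Zolotarev) agrees.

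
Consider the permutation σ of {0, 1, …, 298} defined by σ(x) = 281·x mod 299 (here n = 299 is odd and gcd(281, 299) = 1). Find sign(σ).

+1

Start at x=118: 118 → 268 → 259 → 122 → 196 → 60 → 116 → … (one orbit).
Decompose π into cycles: lengths [44, 44, 44, 44, 44, 44, 22, 4, 4, 4, 1] (11 cycles, including the fixed point 0).
sign(π) = (−1)^{n − #cycles} = (−1)^{299−11} = (−1)^288 = +1.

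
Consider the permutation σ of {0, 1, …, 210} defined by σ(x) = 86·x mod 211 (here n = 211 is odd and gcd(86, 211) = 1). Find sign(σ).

Orbit of 1 under x↦86x: [1, 86, 11, 102, 121, 67, 65]… (length divides ord_211(86)).
Cycle type of π: 70×3 + 1; total 4 cycles.
211 − 4 = 207 transpositions; sign(π) = (−1)^207 = -1.
Via Zolotarev, sign(π_{86}) = (86|211) = -1.

-1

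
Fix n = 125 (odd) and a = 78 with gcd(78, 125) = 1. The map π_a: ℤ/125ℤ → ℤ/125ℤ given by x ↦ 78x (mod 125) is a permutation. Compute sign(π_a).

-1

Orbit of 78 under x↦78x: [78, 84, 52, 56, 118, 79, 37]… (length divides ord_125(78)).
Cycle type of π: 100 + 20 + 4 + 1; total 4 cycles.
With 4 cycles on 125 points, sign = (−1)^{125−4} = -1.
The Jacobi symbol (78|125) = -1 (Zolotarev) agrees.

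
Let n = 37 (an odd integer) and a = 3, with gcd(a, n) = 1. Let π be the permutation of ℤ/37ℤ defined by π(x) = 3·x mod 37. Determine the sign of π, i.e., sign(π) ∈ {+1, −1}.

+1

Orbit of 4 under x↦3x: [4, 12, 36, 34, 28, 10, 30]… (length divides ord_37(3)).
Cycle type of π: 18×2 + 1; total 3 cycles.
37 − 3 = 34 transpositions; sign(π) = (−1)^34 = +1.
Zolotarev: (3|37) = +1, matching the cycle-count sign.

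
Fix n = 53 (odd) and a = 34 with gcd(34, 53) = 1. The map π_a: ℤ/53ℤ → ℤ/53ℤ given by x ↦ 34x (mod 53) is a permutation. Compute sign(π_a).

Orbit of 9 under x↦34x: [9, 41, 16, 14, 52, 19, 10]… (length divides ord_53(34)).
2 cycles of lengths [52, 1].
2 cycles on 53: each ℓ→(−1)^(ℓ−1), product (−1)^51 = -1.
Check: (34/53) = -1 by Zolotarev.

-1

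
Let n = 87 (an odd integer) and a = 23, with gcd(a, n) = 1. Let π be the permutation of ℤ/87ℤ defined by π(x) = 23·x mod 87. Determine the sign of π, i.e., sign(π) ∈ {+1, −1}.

-1

Start at x=25: 25 → 53 → 1 → 23 → 7 → 74 → 49 → … (one orbit).
The orbit structure of x ↦ 23x mod 87: 10 orbits of sizes [14, 14, 14, 14, 7, 7, 7, 7, 2, 1].
10 cycles on 87: each ℓ→(−1)^(ℓ−1), product (−1)^77 = -1.
The Jacobi symbol (23|87) = -1 (Zolotarev) agrees.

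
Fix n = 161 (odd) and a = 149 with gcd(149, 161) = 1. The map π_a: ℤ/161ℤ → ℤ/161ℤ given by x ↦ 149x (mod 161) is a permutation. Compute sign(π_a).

Orbit of 128 under x↦149x: [128, 74, 78, 30, 123, 134, 2]… (length divides ord_161(149)).
6 cycles of lengths [66, 66, 22, 3, 3, 1].
sign(π) = (−1)^{n − #cycles} = (−1)^{161−6} = (−1)^155 = -1.
Zolotarev: (149|161) = -1, matching the cycle-count sign.

-1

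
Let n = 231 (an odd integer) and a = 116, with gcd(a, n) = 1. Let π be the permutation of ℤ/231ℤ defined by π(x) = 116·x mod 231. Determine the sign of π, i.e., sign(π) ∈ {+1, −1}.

Start at x=128: 128 → 64 → 32 → 16 → 8 → 4 → 2 → … (one orbit).
Cycle type of π: 30×6 + 10×3 + 6×2 + 3×2 + 2 + 1; total 15 cycles.
With 15 cycles on 231 points, sign = (−1)^{231−15} = +1.
Check: (116/231) = +1 by Zolotarev.

+1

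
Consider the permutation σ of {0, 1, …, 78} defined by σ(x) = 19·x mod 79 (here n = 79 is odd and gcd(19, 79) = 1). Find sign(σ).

+1

Orbit of 1 under x↦19x: [1, 19, 45, 65, 50, 2, 38]… (length divides ord_79(19)).
The orbit structure of x ↦ 19x mod 79: 3 orbits of sizes [39, 39, 1].
With 3 cycles on 79 points, sign = (−1)^{79−3} = +1.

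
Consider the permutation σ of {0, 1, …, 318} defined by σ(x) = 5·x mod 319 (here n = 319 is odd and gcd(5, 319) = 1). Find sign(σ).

Start at x=170: 170 → 212 → 103 → 196 → 23 → 115 → 256 → … (one orbit).
The orbit structure of x ↦ 5x mod 319: 9 orbits of sizes [70, 70, 70, 70, 14, 14, 5, 5, 1].
319 − 9 = 310 transpositions; sign(π) = (−1)^310 = +1.
Check: (5/319) = +1 by Zolotarev.

+1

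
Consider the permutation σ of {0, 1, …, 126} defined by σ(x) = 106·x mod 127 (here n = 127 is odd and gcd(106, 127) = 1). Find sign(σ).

-1

Orbit of 82 under x↦106x: [82, 56, 94, 58, 52, 51, 72]… (length divides ord_127(106)).
Decompose π into cycles: lengths [126, 1] (2 cycles, including the fixed point 0).
127 − 2 = 125 transpositions; sign(π) = (−1)^125 = -1.
Check: (106/127) = -1 by Zolotarev.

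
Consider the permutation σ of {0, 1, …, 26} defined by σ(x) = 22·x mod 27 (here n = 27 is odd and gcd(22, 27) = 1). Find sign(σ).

+1

Orbit of 25 under x↦22x: [25, 10, 4, 7, 19, 13, 16]… (length divides ord_27(22)).
7 cycles of lengths [9, 9, 3, 3, 1, 1, 1].
27 − 7 = 20 transpositions; sign(π) = (−1)^20 = +1.
Via Zolotarev, sign(π_{22}) = (22|27) = +1.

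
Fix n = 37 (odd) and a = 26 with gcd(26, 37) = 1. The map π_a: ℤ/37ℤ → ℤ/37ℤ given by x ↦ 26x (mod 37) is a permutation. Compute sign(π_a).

+1

Start at x=1: 1 → 26 → 10 → 1 (one orbit).
13 cycles of lengths [3, 3, 3, 3, 3, 3, 3, 3, 3, 3, 3, 3, 1].
13 cycles on 37: each ℓ→(−1)^(ℓ−1), product (−1)^24 = +1.
Zolotarev: (26|37) = +1, matching the cycle-count sign.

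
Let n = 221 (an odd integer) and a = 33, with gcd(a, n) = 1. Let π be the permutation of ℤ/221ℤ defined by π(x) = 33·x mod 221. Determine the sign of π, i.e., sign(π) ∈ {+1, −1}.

Start at x=84: 84 → 120 → 203 → 69 → 67 → 1 → 33 → … (one orbit).
The orbit structure of x ↦ 33x mod 221: 26 orbits of sizes [12, 12, 12, 12, 12, 12, 12, 12, 12, 12, 12, 12, 12, 12, 12, 12, 12, 2, 2, 2, 2, 2, 2, 2, 2, 1].
221 − 26 = 195 transpositions; sign(π) = (−1)^195 = -1.
Zolotarev: (33|221) = -1, matching the cycle-count sign.

-1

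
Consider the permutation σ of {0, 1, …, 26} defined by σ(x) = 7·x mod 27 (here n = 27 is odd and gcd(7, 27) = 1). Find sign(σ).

+1

Start at x=7: 7 → 22 → 19 → 25 → 13 → 10 → 16 → … (one orbit).
Cycle type of π: 9×2 + 3×2 + 1×3; total 7 cycles.
Σ(ℓ_i−1) = 27−7 = 20; sign = (−1)^20 = +1.
The Jacobi symbol (7|27) = +1 (Zolotarev) agrees.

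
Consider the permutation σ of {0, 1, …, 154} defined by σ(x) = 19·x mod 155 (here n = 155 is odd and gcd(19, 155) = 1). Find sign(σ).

Start at x=144: 144 → 101 → 59 → 36 → 64 → 131 → 9 → … (one orbit).
The orbit structure of x ↦ 19x mod 155: 9 orbits of sizes [30, 30, 30, 30, 15, 15, 2, 2, 1].
With 9 cycles on 155 points, sign = (−1)^{155−9} = +1.
Via Zolotarev, sign(π_{19}) = (19|155) = +1.

+1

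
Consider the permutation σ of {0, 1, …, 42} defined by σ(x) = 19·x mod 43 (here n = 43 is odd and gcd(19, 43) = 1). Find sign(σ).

Trace 39: π^k(39) = [39, 10, 18, 41, 5, 9, 42] for k=0..6.
2 cycles of lengths [42, 1].
n − c = 43 − 2 = 41; sign = (−1)^41 = -1.

-1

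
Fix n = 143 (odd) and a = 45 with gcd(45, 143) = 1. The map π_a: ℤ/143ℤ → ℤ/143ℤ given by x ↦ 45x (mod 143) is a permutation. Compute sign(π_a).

-1

Start at x=34: 34 → 100 → 67 → 12 → 111 → 133 → 122 → … (one orbit).
22 cycles of lengths [12, 12, 12, 12, 12, 12, 12, 12, 12, 12, 12, 1, 1, 1, 1, 1, 1, 1, 1, 1, 1, 1].
Σ(ℓ_i−1) = 143−22 = 121; sign = (−1)^121 = -1.
Check: (45/143) = -1 by Zolotarev.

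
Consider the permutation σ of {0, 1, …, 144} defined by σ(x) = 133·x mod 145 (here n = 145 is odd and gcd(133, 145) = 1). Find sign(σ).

+1

Orbit of 133 under x↦133x: [133, 144, 12, 1]… (length divides ord_145(133)).
Cycle lengths of π_133 on ℤ/145ℤ: [4, 4, 4, 4, 4, 4, 4, 4, 4, 4, 4, 4, 4, 4, 4, 4, 4, 4, 4, 4, 4, 4, 4, 4, 4, 4, 4, 4, 4, 4, 4, 4, 4, 4, 4, 4, 1]; 37 cycles in total.
Σ(ℓ_i−1) = 145−37 = 108; sign = (−1)^108 = +1.
Check: (133/145) = +1 by Zolotarev.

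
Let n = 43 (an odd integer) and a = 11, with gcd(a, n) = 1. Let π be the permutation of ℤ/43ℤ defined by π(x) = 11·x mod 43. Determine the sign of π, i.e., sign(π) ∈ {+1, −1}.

+1

Orbit of 11 under x↦11x: [11, 35, 41, 21, 16, 4, 1]… (length divides ord_43(11)).
Cycle type of π: 7×6 + 1; total 7 cycles.
43 − 7 = 36 transpositions; sign(π) = (−1)^36 = +1.
Check: (11/43) = +1 by Zolotarev.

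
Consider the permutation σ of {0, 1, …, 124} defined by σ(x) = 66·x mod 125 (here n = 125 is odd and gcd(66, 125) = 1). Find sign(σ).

+1

Trace 21: π^k(21) = [21, 11, 101, 41, 81, 96, 86] for k=0..6.
The orbit structure of x ↦ 66x mod 125: 13 orbits of sizes [25, 25, 25, 25, 5, 5, 5, 5, 1, 1, 1, 1, 1].
With 13 cycles on 125 points, sign = (−1)^{125−13} = +1.
(66|125)_J = +1 (Zolotarev's lemma cross-check).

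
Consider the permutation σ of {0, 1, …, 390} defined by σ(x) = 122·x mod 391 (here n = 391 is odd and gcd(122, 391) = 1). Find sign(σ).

+1

Start at x=367: 367 → 200 → 158 → 117 → 198 → 305 → 65 → … (one orbit).
5 cycles of lengths [176, 176, 22, 16, 1].
n − c = 391 − 5 = 386; sign = (−1)^386 = +1.
Check: (122/391) = +1 by Zolotarev.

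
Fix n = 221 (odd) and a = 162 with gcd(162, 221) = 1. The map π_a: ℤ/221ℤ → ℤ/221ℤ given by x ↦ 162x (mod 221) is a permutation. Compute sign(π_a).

Orbit of 152 under x↦162x: [152, 93, 38, 189, 120, 213, 30]… (length divides ord_221(162)).
Cycle lengths of π_162 on ℤ/221ℤ: [24, 24, 24, 24, 24, 24, 24, 24, 12, 8, 8, 1]; 12 cycles in total.
221 − 12 = 209 transpositions; sign(π) = (−1)^209 = -1.

-1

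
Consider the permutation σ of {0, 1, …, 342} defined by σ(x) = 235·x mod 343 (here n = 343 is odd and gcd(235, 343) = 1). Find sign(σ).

+1

Trace 263: π^k(263) = [263, 65, 183, 130, 23, 260, 46] for k=0..6.
7 cycles of lengths [147, 147, 21, 21, 3, 3, 1].
7 cycles on 343: each ℓ→(−1)^(ℓ−1), product (−1)^336 = +1.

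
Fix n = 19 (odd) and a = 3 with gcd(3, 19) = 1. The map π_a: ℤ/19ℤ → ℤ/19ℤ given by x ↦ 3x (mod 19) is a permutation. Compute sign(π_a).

-1

Start at x=4: 4 → 12 → 17 → 13 → 1 → 3 → 9 → … (one orbit).
2 cycles of lengths [18, 1].
2 cycles on 19: each ℓ→(−1)^(ℓ−1), product (−1)^17 = -1.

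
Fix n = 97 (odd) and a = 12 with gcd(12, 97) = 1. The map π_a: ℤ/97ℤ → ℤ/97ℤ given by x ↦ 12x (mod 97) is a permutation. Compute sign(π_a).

+1

Trace 64: π^k(64) = [64, 89, 1, 12, 47, 79, 75] for k=0..6.
Decompose π into cycles: lengths [16, 16, 16, 16, 16, 16, 1] (7 cycles, including the fixed point 0).
n − c = 97 − 7 = 90; sign = (−1)^90 = +1.
(12|97)_J = +1 (Zolotarev's lemma cross-check).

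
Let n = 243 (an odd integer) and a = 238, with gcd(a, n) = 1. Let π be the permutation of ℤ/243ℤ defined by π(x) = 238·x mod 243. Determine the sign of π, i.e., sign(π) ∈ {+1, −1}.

+1

Trace 175: π^k(175) = [175, 97, 1, 238, 25, 118, 139] for k=0..6.
Cycle lengths of π_238 on ℤ/243ℤ: [81, 81, 27, 27, 9, 9, 3, 3, 1, 1, 1]; 11 cycles in total.
n − c = 243 − 11 = 232; sign = (−1)^232 = +1.
The Jacobi symbol (238|243) = +1 (Zolotarev) agrees.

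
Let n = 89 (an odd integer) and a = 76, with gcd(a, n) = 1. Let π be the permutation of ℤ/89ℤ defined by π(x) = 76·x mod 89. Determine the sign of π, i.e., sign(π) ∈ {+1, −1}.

-1

Trace 56: π^k(56) = [56, 73, 30, 55, 86, 39, 27] for k=0..6.
2 cycles of lengths [88, 1].
Σ(ℓ_i−1) = 89−2 = 87; sign = (−1)^87 = -1.
Zolotarev: (76|89) = -1, matching the cycle-count sign.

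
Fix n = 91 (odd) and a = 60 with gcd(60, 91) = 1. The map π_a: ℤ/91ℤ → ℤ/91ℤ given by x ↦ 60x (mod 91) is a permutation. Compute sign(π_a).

Trace 60: π^k(60) = [60, 51, 57, 53, 86, 64, 18] for k=0..6.
π_60 has 12 disjoint cycles with lengths [12, 12, 12, 12, 12, 12, 4, 4, 4, 3, 3, 1] on {0,…,90}.
Σ(ℓ_i−1) = 91−12 = 79; sign = (−1)^79 = -1.

-1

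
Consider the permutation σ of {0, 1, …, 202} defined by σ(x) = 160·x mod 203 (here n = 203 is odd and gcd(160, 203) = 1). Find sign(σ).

Trace 190: π^k(190) = [190, 153, 120, 118, 1, 160, 22] for k=0..6.
Cycle lengths of π_160 on ℤ/203ℤ: [28, 28, 28, 28, 28, 28, 28, 2, 2, 2, 1]; 11 cycles in total.
sign(π) = (−1)^{n − #cycles} = (−1)^{203−11} = (−1)^192 = +1.
Via Zolotarev, sign(π_{160}) = (160|203) = +1.

+1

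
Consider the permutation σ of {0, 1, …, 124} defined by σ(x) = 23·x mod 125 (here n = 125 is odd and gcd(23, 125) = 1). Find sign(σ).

-1

Start at x=117: 117 → 66 → 18 → 39 → 22 → 6 → 13 → … (one orbit).
4 cycles of lengths [100, 20, 4, 1].
With 4 cycles on 125 points, sign = (−1)^{125−4} = -1.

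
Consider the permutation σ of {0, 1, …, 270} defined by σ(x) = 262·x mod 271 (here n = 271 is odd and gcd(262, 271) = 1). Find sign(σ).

Trace 242: π^k(242) = [242, 261, 90, 3, 244, 243, 252] for k=0..6.
10 cycles of lengths [30, 30, 30, 30, 30, 30, 30, 30, 30, 1].
sign(π) = (−1)^{n − #cycles} = (−1)^{271−10} = (−1)^261 = -1.
Check: (262/271) = -1 by Zolotarev.

-1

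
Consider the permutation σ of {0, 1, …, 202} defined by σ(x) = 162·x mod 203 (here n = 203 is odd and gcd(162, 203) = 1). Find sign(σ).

Start at x=1: 1 → 162 → 57 → 99 → 1 (one orbit).
The orbit structure of x ↦ 162x mod 203: 56 orbits of sizes [4, 4, 4, 4, 4, 4, 4, 4, 4, 4, 4, 4, 4, 4, 4, 4, 4, 4, 4, 4, 4, 4, 4, 4, 4, 4, 4, 4, 4, 4, 4, 4, 4, 4, 4, 4, 4, 4, 4, 4, 4, 4, 4, 4, 4, 4, 4, 4, 4, 1, 1, 1, 1, 1, 1, 1].
Σ(ℓ_i−1) = 203−56 = 147; sign = (−1)^147 = -1.
Check: (162/203) = -1 by Zolotarev.

-1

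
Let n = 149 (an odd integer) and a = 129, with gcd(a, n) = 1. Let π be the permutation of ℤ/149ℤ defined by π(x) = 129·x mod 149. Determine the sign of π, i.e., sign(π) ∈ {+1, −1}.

Start at x=81: 81 → 19 → 67 → 1 → 129 → 102 → 46 → … (one orbit).
5 cycles of lengths [37, 37, 37, 37, 1].
With 5 cycles on 149 points, sign = (−1)^{149−5} = +1.

+1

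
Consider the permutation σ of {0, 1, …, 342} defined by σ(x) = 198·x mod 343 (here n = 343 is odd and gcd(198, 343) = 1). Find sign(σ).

+1

Orbit of 323 under x↦198x: [323, 156, 18, 134, 121, 291, 337]… (length divides ord_343(198)).
The orbit structure of x ↦ 198x mod 343: 7 orbits of sizes [147, 147, 21, 21, 3, 3, 1].
sign(π) = (−1)^{n − #cycles} = (−1)^{343−7} = (−1)^336 = +1.
Via Zolotarev, sign(π_{198}) = (198|343) = +1.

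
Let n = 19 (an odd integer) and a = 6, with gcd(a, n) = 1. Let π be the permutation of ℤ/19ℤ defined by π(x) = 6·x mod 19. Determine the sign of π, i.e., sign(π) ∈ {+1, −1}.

Orbit of 4 under x↦6x: [4, 5, 11, 9, 16, 1, 6]… (length divides ord_19(6)).
π_6 has 3 disjoint cycles with lengths [9, 9, 1] on {0,…,18}.
sign(π) = (−1)^{n − #cycles} = (−1)^{19−3} = (−1)^16 = +1.

+1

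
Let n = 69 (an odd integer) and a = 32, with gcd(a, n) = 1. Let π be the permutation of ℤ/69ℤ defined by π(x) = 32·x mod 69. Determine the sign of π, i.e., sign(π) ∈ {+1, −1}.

Orbit of 26 under x↦32x: [26, 4, 59, 25, 41, 1, 32]… (length divides ord_69(32)).
Cycle type of π: 22×2 + 11×2 + 2 + 1; total 6 cycles.
69 − 6 = 63 transpositions; sign(π) = (−1)^63 = -1.
Check: (32/69) = -1 by Zolotarev.

-1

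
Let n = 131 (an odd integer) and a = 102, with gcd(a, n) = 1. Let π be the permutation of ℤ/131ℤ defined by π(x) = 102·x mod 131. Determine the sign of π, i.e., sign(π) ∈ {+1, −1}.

Trace 91: π^k(91) = [91, 112, 27, 3, 44, 34, 62] for k=0..6.
The orbit structure of x ↦ 102x mod 131: 3 orbits of sizes [65, 65, 1].
n − c = 131 − 3 = 128; sign = (−1)^128 = +1.

+1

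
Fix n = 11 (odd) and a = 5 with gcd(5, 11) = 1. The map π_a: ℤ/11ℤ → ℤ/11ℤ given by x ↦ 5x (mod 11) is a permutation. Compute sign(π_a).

Trace 9: π^k(9) = [9, 1, 5, 3, 4] for k=0..4.
π_5 has 3 disjoint cycles with lengths [5, 5, 1] on {0,…,10}.
With 3 cycles on 11 points, sign = (−1)^{11−3} = +1.

+1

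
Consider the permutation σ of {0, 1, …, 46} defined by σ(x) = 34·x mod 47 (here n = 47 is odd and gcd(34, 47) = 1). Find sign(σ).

Trace 4: π^k(4) = [4, 42, 18, 1, 34, 28, 12] for k=0..6.
The orbit structure of x ↦ 34x mod 47: 3 orbits of sizes [23, 23, 1].
sign(π) = (−1)^{n − #cycles} = (−1)^{47−3} = (−1)^44 = +1.
The Jacobi symbol (34|47) = +1 (Zolotarev) agrees.

+1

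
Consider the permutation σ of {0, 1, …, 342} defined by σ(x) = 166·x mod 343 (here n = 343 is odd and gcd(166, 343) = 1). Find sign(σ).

-1

Orbit of 30 under x↦166x: [30, 178, 50, 68, 312, 342, 177]… (length divides ord_343(166)).
π_166 has 16 disjoint cycles with lengths [42, 42, 42, 42, 42, 42, 42, 6, 6, 6, 6, 6, 6, 6, 6, 1] on {0,…,342}.
sign(π) = (−1)^{n − #cycles} = (−1)^{343−16} = (−1)^327 = -1.
(166|343)_J = -1 (Zolotarev's lemma cross-check).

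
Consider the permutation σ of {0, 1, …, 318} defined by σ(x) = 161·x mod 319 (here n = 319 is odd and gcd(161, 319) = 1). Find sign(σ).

Start at x=83: 83 → 284 → 107 → 1 → 161 → 82 → 123 → … (one orbit).
Decompose π into cycles: lengths [70, 70, 70, 70, 10, 7, 7, 7, 7, 1] (10 cycles, including the fixed point 0).
10 cycles on 319: each ℓ→(−1)^(ℓ−1), product (−1)^309 = -1.
Check: (161/319) = -1 by Zolotarev.

-1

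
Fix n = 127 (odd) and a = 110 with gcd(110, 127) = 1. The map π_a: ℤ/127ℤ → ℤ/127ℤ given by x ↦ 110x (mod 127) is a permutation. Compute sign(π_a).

Start at x=106: 106 → 103 → 27 → 49 → 56 → 64 → 55 → … (one orbit).
π_110 has 2 disjoint cycles with lengths [126, 1] on {0,…,126}.
sign(π) = (−1)^{n − #cycles} = (−1)^{127−2} = (−1)^125 = -1.

-1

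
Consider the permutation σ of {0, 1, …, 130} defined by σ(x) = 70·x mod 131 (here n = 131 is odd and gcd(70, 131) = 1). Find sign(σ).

-1

Start at x=61: 61 → 78 → 89 → 73 → 1 → 70 → 53 → … (one orbit).
π_70 has 14 disjoint cycles with lengths [10, 10, 10, 10, 10, 10, 10, 10, 10, 10, 10, 10, 10, 1] on {0,…,130}.
With 14 cycles on 131 points, sign = (−1)^{131−14} = -1.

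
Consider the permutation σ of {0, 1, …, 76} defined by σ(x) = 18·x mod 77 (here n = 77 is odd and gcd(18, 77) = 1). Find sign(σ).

Trace 43: π^k(43) = [43, 4, 72, 64, 74, 23, 29] for k=0..6.
Cycle lengths of π_18 on ℤ/77ℤ: [30, 30, 10, 3, 3, 1]; 6 cycles in total.
With 6 cycles on 77 points, sign = (−1)^{77−6} = -1.

-1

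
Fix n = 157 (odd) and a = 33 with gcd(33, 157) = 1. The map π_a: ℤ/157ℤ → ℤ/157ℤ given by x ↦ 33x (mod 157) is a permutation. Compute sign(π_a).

Orbit of 106 under x↦33x: [106, 44, 39, 31, 81, 4, 132]… (length divides ord_157(33)).
Cycle type of π: 78×2 + 1; total 3 cycles.
3 cycles on 157: each ℓ→(−1)^(ℓ−1), product (−1)^154 = +1.

+1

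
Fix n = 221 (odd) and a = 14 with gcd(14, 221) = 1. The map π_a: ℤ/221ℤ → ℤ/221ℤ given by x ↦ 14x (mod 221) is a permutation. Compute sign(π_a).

Trace 14: π^k(14) = [14, 196, 92, 183, 131, 66, 40] for k=0..6.
π_14 has 26 disjoint cycles with lengths [16, 16, 16, 16, 16, 16, 16, 16, 16, 16, 16, 16, 16, 1, 1, 1, 1, 1, 1, 1, 1, 1, 1, 1, 1, 1] on {0,…,220}.
26 cycles on 221: each ℓ→(−1)^(ℓ−1), product (−1)^195 = -1.
(14|221)_J = -1 (Zolotarev's lemma cross-check).

-1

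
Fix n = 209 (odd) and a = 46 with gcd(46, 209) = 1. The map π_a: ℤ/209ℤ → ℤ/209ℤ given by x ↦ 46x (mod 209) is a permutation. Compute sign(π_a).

Orbit of 94 under x↦46x: [94, 144, 145, 191, 8, 159, 208]… (length divides ord_209(46)).
Decompose π into cycles: lengths [30, 30, 30, 30, 30, 30, 10, 6, 6, 6, 1] (11 cycles, including the fixed point 0).
11 cycles on 209: each ℓ→(−1)^(ℓ−1), product (−1)^198 = +1.

+1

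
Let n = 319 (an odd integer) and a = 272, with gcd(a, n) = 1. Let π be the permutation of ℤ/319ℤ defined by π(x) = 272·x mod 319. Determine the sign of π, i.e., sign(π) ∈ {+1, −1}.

Orbit of 195 under x↦272x: [195, 86, 105, 169, 32, 91, 189]… (length divides ord_319(272)).
Cycle lengths of π_272 on ℤ/319ℤ: [140, 140, 28, 10, 1]; 5 cycles in total.
n − c = 319 − 5 = 314; sign = (−1)^314 = +1.
Via Zolotarev, sign(π_{272}) = (272|319) = +1.

+1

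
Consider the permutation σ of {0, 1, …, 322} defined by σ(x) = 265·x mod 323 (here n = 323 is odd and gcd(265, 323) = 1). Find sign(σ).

Orbit of 172 under x↦265x: [172, 37, 115, 113, 229, 284, 1]… (length divides ord_323(265)).
Decompose π into cycles: lengths [16, 16, 16, 16, 16, 16, 16, 16, 16, 16, 16, 16, 16, 16, 16, 16, 16, 16, 16, 2, 2, 2, 2, 2, 2, 2, 2, 2, 1] (29 cycles, including the fixed point 0).
Σ(ℓ_i−1) = 323−29 = 294; sign = (−1)^294 = +1.
The Jacobi symbol (265|323) = +1 (Zolotarev) agrees.

+1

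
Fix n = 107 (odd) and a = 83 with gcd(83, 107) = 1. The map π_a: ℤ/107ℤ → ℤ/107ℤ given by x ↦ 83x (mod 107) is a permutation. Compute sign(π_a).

+1

Start at x=9: 9 → 105 → 48 → 25 → 42 → 62 → 10 → … (one orbit).
3 cycles of lengths [53, 53, 1].
n − c = 107 − 3 = 104; sign = (−1)^104 = +1.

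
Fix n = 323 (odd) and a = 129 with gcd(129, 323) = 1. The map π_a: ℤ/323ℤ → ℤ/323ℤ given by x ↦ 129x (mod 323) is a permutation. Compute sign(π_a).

Start at x=164: 164 → 161 → 97 → 239 → 146 → 100 → 303 → … (one orbit).
5 cycles of lengths [144, 144, 18, 16, 1].
Σ(ℓ_i−1) = 323−5 = 318; sign = (−1)^318 = +1.
The Jacobi symbol (129|323) = +1 (Zolotarev) agrees.

+1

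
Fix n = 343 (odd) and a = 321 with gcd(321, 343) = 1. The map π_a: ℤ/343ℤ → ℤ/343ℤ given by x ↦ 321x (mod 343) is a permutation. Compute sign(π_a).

-1

Start at x=218: 218 → 6 → 211 → 160 → 253 → 265 → 1 → … (one orbit).
Cycle lengths of π_321 on ℤ/343ℤ: [98, 98, 98, 14, 14, 14, 2, 2, 2, 1]; 10 cycles in total.
10 cycles on 343: each ℓ→(−1)^(ℓ−1), product (−1)^333 = -1.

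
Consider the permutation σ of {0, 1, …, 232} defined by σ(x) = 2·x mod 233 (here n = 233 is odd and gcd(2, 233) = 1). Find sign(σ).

+1

Start at x=46: 46 → 92 → 184 → 135 → 37 → 74 → 148 → … (one orbit).
Cycle lengths of π_2 on ℤ/233ℤ: [29, 29, 29, 29, 29, 29, 29, 29, 1]; 9 cycles in total.
n − c = 233 − 9 = 224; sign = (−1)^224 = +1.
The Jacobi symbol (2|233) = +1 (Zolotarev) agrees.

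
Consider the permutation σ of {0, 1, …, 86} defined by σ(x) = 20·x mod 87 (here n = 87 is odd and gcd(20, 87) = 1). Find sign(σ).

Trace 23: π^k(23) = [23, 25, 65, 82, 74, 1, 20] for k=0..6.
10 cycles of lengths [14, 14, 14, 14, 7, 7, 7, 7, 2, 1].
87 − 10 = 77 transpositions; sign(π) = (−1)^77 = -1.
Zolotarev: (20|87) = -1, matching the cycle-count sign.

-1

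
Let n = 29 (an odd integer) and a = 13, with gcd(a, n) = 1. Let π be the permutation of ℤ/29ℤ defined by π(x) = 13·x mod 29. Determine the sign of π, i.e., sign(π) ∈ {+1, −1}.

Orbit of 13 under x↦13x: [13, 24, 22, 25, 6, 20, 28]… (length divides ord_29(13)).
3 cycles of lengths [14, 14, 1].
29 − 3 = 26 transpositions; sign(π) = (−1)^26 = +1.
Zolotarev: (13|29) = +1, matching the cycle-count sign.

+1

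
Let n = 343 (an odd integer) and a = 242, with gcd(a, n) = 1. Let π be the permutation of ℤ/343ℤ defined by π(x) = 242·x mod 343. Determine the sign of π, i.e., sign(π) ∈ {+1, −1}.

+1

Orbit of 109 under x↦242x: [109, 310, 246, 193, 58, 316, 326]… (length divides ord_343(242)).
π_242 has 7 disjoint cycles with lengths [147, 147, 21, 21, 3, 3, 1] on {0,…,342}.
With 7 cycles on 343 points, sign = (−1)^{343−7} = +1.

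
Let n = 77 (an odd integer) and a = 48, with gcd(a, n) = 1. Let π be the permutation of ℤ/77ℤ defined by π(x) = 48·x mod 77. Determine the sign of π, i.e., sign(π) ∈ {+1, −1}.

-1

Start at x=71: 71 → 20 → 36 → 34 → 15 → 27 → 64 → … (one orbit).
π_48 has 12 disjoint cycles with lengths [10, 10, 10, 10, 10, 10, 5, 5, 2, 2, 2, 1] on {0,…,76}.
Σ(ℓ_i−1) = 77−12 = 65; sign = (−1)^65 = -1.
(48|77)_J = -1 (Zolotarev's lemma cross-check).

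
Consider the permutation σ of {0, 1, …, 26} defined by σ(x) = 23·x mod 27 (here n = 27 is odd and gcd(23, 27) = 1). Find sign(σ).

-1

Start at x=10: 10 → 14 → 25 → 8 → 22 → 20 → 1 → … (one orbit).
π_23 has 4 disjoint cycles with lengths [18, 6, 2, 1] on {0,…,26}.
n − c = 27 − 4 = 23; sign = (−1)^23 = -1.
Zolotarev: (23|27) = -1, matching the cycle-count sign.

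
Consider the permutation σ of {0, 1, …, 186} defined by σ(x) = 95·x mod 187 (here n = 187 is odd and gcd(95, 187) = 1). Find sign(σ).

+1

Trace 109: π^k(109) = [109, 70, 105, 64, 96, 144, 29] for k=0..6.
π_95 has 5 disjoint cycles with lengths [80, 80, 16, 10, 1] on {0,…,186}.
n − c = 187 − 5 = 182; sign = (−1)^182 = +1.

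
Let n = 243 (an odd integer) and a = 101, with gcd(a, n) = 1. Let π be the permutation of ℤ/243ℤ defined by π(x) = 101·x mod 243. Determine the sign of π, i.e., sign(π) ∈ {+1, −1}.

-1

Trace 44: π^k(44) = [44, 70, 23, 136, 128, 49, 89] for k=0..6.
The orbit structure of x ↦ 101x mod 243: 6 orbits of sizes [162, 54, 18, 6, 2, 1].
243 − 6 = 237 transpositions; sign(π) = (−1)^237 = -1.
The Jacobi symbol (101|243) = -1 (Zolotarev) agrees.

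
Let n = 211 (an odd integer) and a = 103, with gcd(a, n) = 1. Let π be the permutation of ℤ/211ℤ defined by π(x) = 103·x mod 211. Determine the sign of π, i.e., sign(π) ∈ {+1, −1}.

+1

Start at x=139: 139 → 180 → 183 → 70 → 36 → 121 → 14 → … (one orbit).
3 cycles of lengths [105, 105, 1].
Σ(ℓ_i−1) = 211−3 = 208; sign = (−1)^208 = +1.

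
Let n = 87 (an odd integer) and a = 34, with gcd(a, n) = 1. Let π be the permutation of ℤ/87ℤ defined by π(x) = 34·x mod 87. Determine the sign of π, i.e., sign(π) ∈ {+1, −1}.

+1

Start at x=13: 13 → 7 → 64 → 1 → 34 → 25 → 67 → … (one orbit).
The orbit structure of x ↦ 34x mod 87: 9 orbits of sizes [14, 14, 14, 14, 14, 14, 1, 1, 1].
n − c = 87 − 9 = 78; sign = (−1)^78 = +1.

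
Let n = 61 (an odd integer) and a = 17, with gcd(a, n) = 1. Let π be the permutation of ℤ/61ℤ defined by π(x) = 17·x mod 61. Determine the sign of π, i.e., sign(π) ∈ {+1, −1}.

-1

Start at x=19: 19 → 18 → 1 → 17 → 45 → 33 → 12 → … (one orbit).
2 cycles of lengths [60, 1].
2 cycles on 61: each ℓ→(−1)^(ℓ−1), product (−1)^59 = -1.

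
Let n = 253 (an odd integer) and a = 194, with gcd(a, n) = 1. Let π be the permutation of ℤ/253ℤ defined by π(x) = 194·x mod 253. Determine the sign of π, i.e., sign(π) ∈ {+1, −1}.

Orbit of 202 under x↦194x: [202, 226, 75, 129, 232, 227, 16]… (length divides ord_253(194)).
5 cycles of lengths [110, 110, 22, 10, 1].
Σ(ℓ_i−1) = 253−5 = 248; sign = (−1)^248 = +1.
Zolotarev: (194|253) = +1, matching the cycle-count sign.

+1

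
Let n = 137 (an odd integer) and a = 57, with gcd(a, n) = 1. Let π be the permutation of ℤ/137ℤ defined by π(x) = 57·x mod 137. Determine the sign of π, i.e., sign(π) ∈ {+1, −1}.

Start at x=46: 46 → 19 → 124 → 81 → 96 → 129 → 92 → … (one orbit).
π_57 has 2 disjoint cycles with lengths [136, 1] on {0,…,136}.
sign(π) = (−1)^{n − #cycles} = (−1)^{137−2} = (−1)^135 = -1.
Check: (57/137) = -1 by Zolotarev.

-1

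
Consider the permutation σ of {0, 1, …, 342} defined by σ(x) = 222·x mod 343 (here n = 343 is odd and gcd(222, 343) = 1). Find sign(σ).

-1

Orbit of 237 under x↦222x: [237, 135, 129, 169, 131, 270, 258]… (length divides ord_343(222)).
π_222 has 4 disjoint cycles with lengths [294, 42, 6, 1] on {0,…,342}.
n − c = 343 − 4 = 339; sign = (−1)^339 = -1.
Zolotarev: (222|343) = -1, matching the cycle-count sign.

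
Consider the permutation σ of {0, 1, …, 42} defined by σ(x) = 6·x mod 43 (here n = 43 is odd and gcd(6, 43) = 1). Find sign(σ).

Trace 1: π^k(1) = [1, 6, 36] for k=0..2.
Cycle lengths of π_6 on ℤ/43ℤ: [3, 3, 3, 3, 3, 3, 3, 3, 3, 3, 3, 3, 3, 3, 1]; 15 cycles in total.
15 cycles on 43: each ℓ→(−1)^(ℓ−1), product (−1)^28 = +1.
Check: (6/43) = +1 by Zolotarev.

+1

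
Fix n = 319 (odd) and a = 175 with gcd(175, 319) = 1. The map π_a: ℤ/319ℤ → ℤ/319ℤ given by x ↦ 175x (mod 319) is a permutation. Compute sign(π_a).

Start at x=1: 1 → 175 → 1 (one orbit).
π_175 has 174 disjoint cycles with lengths [2, 2, 2, 2, 2, 2, 2, 2, 2, 2, 2, 2, 2, 2, 2, 2, 2, 2, 2, 2, 2, 2, 2, 2, 2, 2, 2, 2, 2, 2, 2, 2, 2, 2, 2, 2, 2, 2, 2, 2, 2, 2, 2, 2, 2, 2, 2, 2, 2, 2, 2, 2, 2, 2, 2, 2, 2, 2, 2, 2, 2, 2, 2, 2, 2, 2, 2, 2, 2, 2, 2, 2, 2, 2, 2, 2, 2, 2, 2, 2, 2, 2, 2, 2, 2, 2, 2, 2, 2, 2, 2, 2, 2, 2, 2, 2, 2, 2, 2, 2, 2, 2, 2, 2, 2, 2, 2, 2, 2, 2, 2, 2, 2, 2, 2, 2, 2, 2, 2, 2, 2, 2, 2, 2, 2, 2, 2, 2, 2, 2, 2, 2, 2, 2, 2, 2, 2, 2, 2, 2, 2, 2, 2, 2, 2, 1, 1, 1, 1, 1, 1, 1, 1, 1, 1, 1, 1, 1, 1, 1, 1, 1, 1, 1, 1, 1, 1, 1, 1, 1, 1, 1, 1, 1] on {0,…,318}.
Σ(ℓ_i−1) = 319−174 = 145; sign = (−1)^145 = -1.
Zolotarev: (175|319) = -1, matching the cycle-count sign.

-1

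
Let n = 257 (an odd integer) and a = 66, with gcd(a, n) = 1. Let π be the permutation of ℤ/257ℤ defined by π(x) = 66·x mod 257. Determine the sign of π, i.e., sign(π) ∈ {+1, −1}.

Trace 95: π^k(95) = [95, 102, 50, 216, 121, 19, 226] for k=0..6.
Cycle lengths of π_66 on ℤ/257ℤ: [256, 1]; 2 cycles in total.
sign(π) = (−1)^{n − #cycles} = (−1)^{257−2} = (−1)^255 = -1.
(66|257)_J = -1 (Zolotarev's lemma cross-check).

-1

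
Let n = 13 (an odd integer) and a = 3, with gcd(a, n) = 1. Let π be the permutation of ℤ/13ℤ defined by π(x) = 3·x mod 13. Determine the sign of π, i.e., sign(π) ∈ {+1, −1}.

+1

Start at x=9: 9 → 1 → 3 → 9 (one orbit).
5 cycles of lengths [3, 3, 3, 3, 1].
5 cycles on 13: each ℓ→(−1)^(ℓ−1), product (−1)^8 = +1.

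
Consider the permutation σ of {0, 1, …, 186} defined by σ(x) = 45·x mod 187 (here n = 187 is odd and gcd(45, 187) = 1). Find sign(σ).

Trace 1: π^k(1) = [1, 45, 155, 56, 89, 78, 144] for k=0..6.
22 cycles of lengths [16, 16, 16, 16, 16, 16, 16, 16, 16, 16, 16, 1, 1, 1, 1, 1, 1, 1, 1, 1, 1, 1].
sign(π) = (−1)^{n − #cycles} = (−1)^{187−22} = (−1)^165 = -1.
The Jacobi symbol (45|187) = -1 (Zolotarev) agrees.

-1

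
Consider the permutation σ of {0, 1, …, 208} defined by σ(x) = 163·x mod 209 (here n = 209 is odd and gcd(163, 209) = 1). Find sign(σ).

Trace 49: π^k(49) = [49, 45, 20, 125, 102, 115, 144] for k=0..6.
Decompose π into cycles: lengths [15, 15, 15, 15, 15, 15, 15, 15, 15, 15, 15, 15, 5, 5, 3, 3, 3, 3, 3, 3, 1] (21 cycles, including the fixed point 0).
sign(π) = (−1)^{n − #cycles} = (−1)^{209−21} = (−1)^188 = +1.

+1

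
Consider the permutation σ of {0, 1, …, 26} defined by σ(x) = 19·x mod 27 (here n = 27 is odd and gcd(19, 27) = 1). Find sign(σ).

Start at x=10: 10 → 1 → 19 → 10 (one orbit).
π_19 has 15 disjoint cycles with lengths [3, 3, 3, 3, 3, 3, 1, 1, 1, 1, 1, 1, 1, 1, 1] on {0,…,26}.
27 − 15 = 12 transpositions; sign(π) = (−1)^12 = +1.
Zolotarev: (19|27) = +1, matching the cycle-count sign.

+1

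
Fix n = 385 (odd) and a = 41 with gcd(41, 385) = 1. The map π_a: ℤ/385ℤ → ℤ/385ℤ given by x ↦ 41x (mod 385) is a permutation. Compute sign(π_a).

Trace 71: π^k(71) = [71, 216, 1, 41, 141, 6, 246] for k=0..6.
55 cycles of lengths [10, 10, 10, 10, 10, 10, 10, 10, 10, 10, 10, 10, 10, 10, 10, 10, 10, 10, 10, 10, 10, 10, 10, 10, 10, 10, 10, 10, 10, 10, 10, 10, 10, 10, 10, 2, 2, 2, 2, 2, 2, 2, 2, 2, 2, 2, 2, 2, 2, 2, 1, 1, 1, 1, 1].
sign(π) = (−1)^{n − #cycles} = (−1)^{385−55} = (−1)^330 = +1.
Via Zolotarev, sign(π_{41}) = (41|385) = +1.

+1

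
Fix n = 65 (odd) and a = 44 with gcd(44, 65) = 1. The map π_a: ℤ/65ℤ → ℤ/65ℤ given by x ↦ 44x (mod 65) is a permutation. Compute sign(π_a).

-1

Orbit of 34 under x↦44x: [34, 1, 44, 51]… (length divides ord_65(44)).
18 cycles of lengths [4, 4, 4, 4, 4, 4, 4, 4, 4, 4, 4, 4, 4, 4, 4, 2, 2, 1].
With 18 cycles on 65 points, sign = (−1)^{65−18} = -1.
Via Zolotarev, sign(π_{44}) = (44|65) = -1.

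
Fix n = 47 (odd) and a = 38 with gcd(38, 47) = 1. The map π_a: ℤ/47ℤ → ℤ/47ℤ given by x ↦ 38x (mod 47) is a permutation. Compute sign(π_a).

Start at x=7: 7 → 31 → 3 → 20 → 8 → 22 → 37 → … (one orbit).
The orbit structure of x ↦ 38x mod 47: 2 orbits of sizes [46, 1].
n − c = 47 − 2 = 45; sign = (−1)^45 = -1.
(38|47)_J = -1 (Zolotarev's lemma cross-check).

-1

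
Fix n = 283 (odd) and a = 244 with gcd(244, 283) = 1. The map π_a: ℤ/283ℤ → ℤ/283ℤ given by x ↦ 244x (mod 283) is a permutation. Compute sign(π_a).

+1

Trace 158: π^k(158) = [158, 64, 51, 275, 29, 1, 244] for k=0..6.
The orbit structure of x ↦ 244x mod 283: 7 orbits of sizes [47, 47, 47, 47, 47, 47, 1].
With 7 cycles on 283 points, sign = (−1)^{283−7} = +1.
Zolotarev: (244|283) = +1, matching the cycle-count sign.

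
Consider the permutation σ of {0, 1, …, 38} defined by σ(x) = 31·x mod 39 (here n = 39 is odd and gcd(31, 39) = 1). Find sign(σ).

Start at x=25: 25 → 34 → 1 → 31 → 25 (one orbit).
π_31 has 12 disjoint cycles with lengths [4, 4, 4, 4, 4, 4, 4, 4, 4, 1, 1, 1] on {0,…,38}.
12 cycles on 39: each ℓ→(−1)^(ℓ−1), product (−1)^27 = -1.
Zolotarev: (31|39) = -1, matching the cycle-count sign.

-1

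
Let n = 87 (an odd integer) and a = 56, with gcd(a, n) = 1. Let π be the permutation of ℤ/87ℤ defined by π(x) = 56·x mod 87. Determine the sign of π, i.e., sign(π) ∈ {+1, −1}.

+1

Trace 22: π^k(22) = [22, 14, 1, 56, 4, 50, 16] for k=0..6.
The orbit structure of x ↦ 56x mod 87: 5 orbits of sizes [28, 28, 28, 2, 1].
n − c = 87 − 5 = 82; sign = (−1)^82 = +1.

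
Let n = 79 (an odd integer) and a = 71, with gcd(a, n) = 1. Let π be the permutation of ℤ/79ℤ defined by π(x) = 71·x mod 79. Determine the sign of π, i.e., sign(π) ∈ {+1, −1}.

-1

Orbit of 12 under x↦71x: [12, 62, 57, 18, 14, 46, 27]… (length divides ord_79(71)).
π_71 has 4 disjoint cycles with lengths [26, 26, 26, 1] on {0,…,78}.
With 4 cycles on 79 points, sign = (−1)^{79−4} = -1.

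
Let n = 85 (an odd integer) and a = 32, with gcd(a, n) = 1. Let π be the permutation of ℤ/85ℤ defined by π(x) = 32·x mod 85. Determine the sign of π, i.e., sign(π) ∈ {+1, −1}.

-1

Start at x=16: 16 → 2 → 64 → 8 → 1 → 32 → 4 → … (one orbit).
π_32 has 12 disjoint cycles with lengths [8, 8, 8, 8, 8, 8, 8, 8, 8, 8, 4, 1] on {0,…,84}.
n − c = 85 − 12 = 73; sign = (−1)^73 = -1.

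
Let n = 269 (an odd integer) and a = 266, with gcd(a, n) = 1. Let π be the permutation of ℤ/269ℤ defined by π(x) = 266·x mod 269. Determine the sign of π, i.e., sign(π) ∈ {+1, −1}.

-1

Orbit of 100 under x↦266x: [100, 238, 93, 259, 30, 179, 1]… (length divides ord_269(266)).
The orbit structure of x ↦ 266x mod 269: 2 orbits of sizes [268, 1].
With 2 cycles on 269 points, sign = (−1)^{269−2} = -1.
Via Zolotarev, sign(π_{266}) = (266|269) = -1.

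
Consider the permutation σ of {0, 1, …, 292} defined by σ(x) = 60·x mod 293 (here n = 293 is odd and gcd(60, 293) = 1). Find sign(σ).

Orbit of 279 under x↦60x: [279, 39, 289, 53, 250, 57, 197]… (length divides ord_293(60)).
Cycle lengths of π_60 on ℤ/293ℤ: [73, 73, 73, 73, 1]; 5 cycles in total.
n − c = 293 − 5 = 288; sign = (−1)^288 = +1.
Via Zolotarev, sign(π_{60}) = (60|293) = +1.

+1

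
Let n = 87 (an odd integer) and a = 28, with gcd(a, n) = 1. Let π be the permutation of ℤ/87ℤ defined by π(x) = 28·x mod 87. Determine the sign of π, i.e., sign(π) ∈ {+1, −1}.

+1

Trace 28: π^k(28) = [28, 1] for k=0..1.
Cycle type of π: 2×42 + 1×3; total 45 cycles.
sign(π) = (−1)^{n − #cycles} = (−1)^{87−45} = (−1)^42 = +1.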